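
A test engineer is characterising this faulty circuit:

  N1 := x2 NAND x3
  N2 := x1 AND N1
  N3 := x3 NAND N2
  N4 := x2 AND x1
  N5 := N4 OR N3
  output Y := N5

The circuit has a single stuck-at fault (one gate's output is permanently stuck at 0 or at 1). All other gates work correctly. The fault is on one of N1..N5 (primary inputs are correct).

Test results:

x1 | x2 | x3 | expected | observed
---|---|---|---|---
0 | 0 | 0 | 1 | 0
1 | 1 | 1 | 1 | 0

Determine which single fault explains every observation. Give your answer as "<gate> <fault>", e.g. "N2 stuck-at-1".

Fault-free values for test 1 (x1=0, x2=0, x3=0): N1=1, N2=0, N3=1, N4=0, N5=1, giving Y=1. Observed 0.
Test 1: faults giving observed 0 are {N3 stuck-at-0, N5 stuck-at-0}.
Test 2 (x1=1, x2=1, x3=1): fault-free N1=0, N2=0, N3=1, N4=1, N5=1 → 1; observed 0. Eliminates N3 stuck-at-0.
Only N5 stuck-at-0 is consistent with every test.

N5 stuck-at-0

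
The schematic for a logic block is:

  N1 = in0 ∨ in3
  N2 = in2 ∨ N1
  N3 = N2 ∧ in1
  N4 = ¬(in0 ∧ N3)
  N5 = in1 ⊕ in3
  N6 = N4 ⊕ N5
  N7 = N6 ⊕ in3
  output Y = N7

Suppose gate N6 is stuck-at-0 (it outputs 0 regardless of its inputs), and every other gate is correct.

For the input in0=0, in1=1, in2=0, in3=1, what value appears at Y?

1

Propagate with N6 forced: N1=1, N2=1, N3=1, N4=1, N5=0, N6=0 [stuck-at-0], N7=1.
So Y = 1. (Without the fault it would be 0.)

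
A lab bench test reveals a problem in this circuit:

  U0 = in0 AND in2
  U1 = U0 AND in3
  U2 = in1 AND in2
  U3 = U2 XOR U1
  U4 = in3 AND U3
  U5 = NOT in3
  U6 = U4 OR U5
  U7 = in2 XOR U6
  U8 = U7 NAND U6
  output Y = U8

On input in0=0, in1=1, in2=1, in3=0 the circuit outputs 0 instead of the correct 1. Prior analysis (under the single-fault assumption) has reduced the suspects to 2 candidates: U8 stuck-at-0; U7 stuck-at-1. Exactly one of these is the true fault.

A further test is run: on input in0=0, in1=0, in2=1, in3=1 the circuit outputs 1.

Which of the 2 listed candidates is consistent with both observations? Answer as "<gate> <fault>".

Evaluate each candidate on input in0=0, in1=0, in2=1, in3=1:
  U8 stuck-at-0: U0=0, U1=0, U2=0, U3=0, U4=0, U5=0, U6=0, U7=1, U8=0 [stuck-at-0] → 0 — eliminated
  U7 stuck-at-1: U0=0, U1=0, U2=0, U3=0, U4=0, U5=0, U6=0, U7=1 [stuck-at-1], U8=1 → 1 — matches
Only U7 stuck-at-1 reproduces the observed 1.

U7 stuck-at-1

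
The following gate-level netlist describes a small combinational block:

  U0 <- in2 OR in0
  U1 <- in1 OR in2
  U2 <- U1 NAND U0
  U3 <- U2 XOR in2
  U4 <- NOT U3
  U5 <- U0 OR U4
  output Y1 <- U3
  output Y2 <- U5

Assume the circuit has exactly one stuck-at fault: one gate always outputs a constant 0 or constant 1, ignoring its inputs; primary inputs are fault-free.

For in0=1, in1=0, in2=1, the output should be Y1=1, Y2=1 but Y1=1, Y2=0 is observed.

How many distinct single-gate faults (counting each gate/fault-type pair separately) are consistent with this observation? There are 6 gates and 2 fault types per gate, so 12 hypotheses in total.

1

Fault-free: U0=1, U1=1, U2=0, U3=1, U4=0, U5=1 → Y1=1, Y2=1. Observed Y1=1, Y2=0.
  U0 stuck-at-0: output Y1=0, Y2=1 ✗
  U0 stuck-at-1: output Y1=1, Y2=1 ✗
  U1 stuck-at-0: output Y1=0, Y2=1 ✗
  U1 stuck-at-1: output Y1=1, Y2=1 ✗
  U2 stuck-at-0: output Y1=1, Y2=1 ✗
  U2 stuck-at-1: output Y1=0, Y2=1 ✗
  U3 stuck-at-0: output Y1=0, Y2=1 ✗
  U3 stuck-at-1: output Y1=1, Y2=1 ✗
  U4 stuck-at-0: output Y1=1, Y2=1 ✗
  U4 stuck-at-1: output Y1=1, Y2=1 ✗
  U5 stuck-at-0: output Y1=1, Y2=0 ✓
  U5 stuck-at-1: output Y1=1, Y2=1 ✗
Consistent faults: {U5 stuck-at-0} — 1 in all.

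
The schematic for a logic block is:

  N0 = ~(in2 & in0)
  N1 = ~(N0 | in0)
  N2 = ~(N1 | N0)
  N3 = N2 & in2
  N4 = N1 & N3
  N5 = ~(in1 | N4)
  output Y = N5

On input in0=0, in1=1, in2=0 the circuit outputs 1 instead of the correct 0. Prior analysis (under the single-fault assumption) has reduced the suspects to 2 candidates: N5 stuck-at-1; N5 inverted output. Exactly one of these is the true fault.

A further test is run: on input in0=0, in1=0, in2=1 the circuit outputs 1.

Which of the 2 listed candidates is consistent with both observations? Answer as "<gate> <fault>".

Evaluate each candidate on input in0=0, in1=0, in2=1:
  N5 stuck-at-1: N0=1, N1=0, N2=0, N3=0, N4=0, N5=1 [stuck-at-1] → 1 — matches
  N5 inverted output: N0=1, N1=0, N2=0, N3=0, N4=0, N5=0 [inverted output] → 0 — eliminated
Only N5 stuck-at-1 reproduces the observed 1.

N5 stuck-at-1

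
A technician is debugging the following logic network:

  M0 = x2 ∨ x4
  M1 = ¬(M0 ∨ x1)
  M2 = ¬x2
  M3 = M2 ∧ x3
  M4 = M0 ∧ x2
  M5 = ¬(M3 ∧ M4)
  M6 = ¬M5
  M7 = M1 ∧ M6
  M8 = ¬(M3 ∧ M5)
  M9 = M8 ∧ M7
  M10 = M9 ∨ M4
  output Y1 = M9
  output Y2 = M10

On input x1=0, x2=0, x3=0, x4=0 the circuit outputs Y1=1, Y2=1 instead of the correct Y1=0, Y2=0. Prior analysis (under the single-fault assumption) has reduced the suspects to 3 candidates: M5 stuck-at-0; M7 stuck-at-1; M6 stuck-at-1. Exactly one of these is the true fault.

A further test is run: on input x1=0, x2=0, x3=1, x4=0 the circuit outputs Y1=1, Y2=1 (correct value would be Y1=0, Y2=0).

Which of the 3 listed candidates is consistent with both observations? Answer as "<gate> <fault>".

M5 stuck-at-0

Evaluate each candidate on input x1=0, x2=0, x3=1, x4=0:
  M5 stuck-at-0: M0=0, M1=1, M2=1, M3=1, M4=0, M5=0 [stuck-at-0], M6=1, M7=1, M8=1, M9=1, M10=1 → Y1=1, Y2=1 — matches
  M7 stuck-at-1: M0=0, M1=1, M2=1, M3=1, M4=0, M5=1, M6=0, M7=1 [stuck-at-1], M8=0, M9=0, M10=0 → Y1=0, Y2=0 — eliminated
  M6 stuck-at-1: M0=0, M1=1, M2=1, M3=1, M4=0, M5=1, M6=1 [stuck-at-1], M7=1, M8=0, M9=0, M10=0 → Y1=0, Y2=0 — eliminated
Only M5 stuck-at-0 reproduces the observed Y1=1, Y2=1.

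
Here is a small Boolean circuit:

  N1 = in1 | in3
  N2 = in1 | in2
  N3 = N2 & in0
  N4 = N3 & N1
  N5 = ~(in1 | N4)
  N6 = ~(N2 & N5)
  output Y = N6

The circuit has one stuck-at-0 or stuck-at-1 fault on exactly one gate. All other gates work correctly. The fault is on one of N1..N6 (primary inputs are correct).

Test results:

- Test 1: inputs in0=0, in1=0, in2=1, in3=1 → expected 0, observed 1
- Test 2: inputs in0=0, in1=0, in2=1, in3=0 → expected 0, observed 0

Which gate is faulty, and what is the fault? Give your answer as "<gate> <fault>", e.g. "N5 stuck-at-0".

Fault-free values for test 1 (in0=0, in1=0, in2=1, in3=1): N1=1, N2=1, N3=0, N4=0, N5=1, N6=0, giving Y=0. Observed 1.
Test 1: faults giving observed 1 are {N2 stuck-at-0, N3 stuck-at-1, N4 stuck-at-1, N5 stuck-at-0, N6 stuck-at-1}.
Test 2 (in0=0, in1=0, in2=1, in3=0): fault-free N1=0, N2=1, N3=0, N4=0, N5=1, N6=0 → 0; observed 0. Eliminates N2 stuck-at-0, N4 stuck-at-1, N5 stuck-at-0, N6 stuck-at-1.
Only N3 stuck-at-1 is consistent with every test.

N3 stuck-at-1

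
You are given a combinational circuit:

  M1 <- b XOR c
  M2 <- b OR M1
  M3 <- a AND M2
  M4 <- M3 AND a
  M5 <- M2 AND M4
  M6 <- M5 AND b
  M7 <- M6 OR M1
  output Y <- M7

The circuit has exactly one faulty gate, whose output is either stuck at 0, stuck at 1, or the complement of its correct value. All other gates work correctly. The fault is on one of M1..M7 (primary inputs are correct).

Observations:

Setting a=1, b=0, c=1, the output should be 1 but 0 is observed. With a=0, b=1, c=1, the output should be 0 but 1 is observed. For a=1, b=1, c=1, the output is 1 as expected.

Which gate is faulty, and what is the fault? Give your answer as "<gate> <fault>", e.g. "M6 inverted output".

Fault-free values for test 1 (a=1, b=0, c=1): M1=1, M2=1, M3=1, M4=1, M5=1, M6=0, M7=1, giving Y=1. Observed 0.
Test 1: faults giving observed 0 are {M1 stuck-at-0, M1 inverted output, M7 stuck-at-0, M7 inverted output}.
Test 2 (a=0, b=1, c=1): fault-free M1=0, M2=1, M3=0, M4=0, M5=0, M6=0, M7=0 → 0; observed 1. Eliminates M1 stuck-at-0, M7 stuck-at-0.
Test 3 (a=1, b=1, c=1): fault-free M1=0, M2=1, M3=1, M4=1, M5=1, M6=1, M7=1 → 1; observed 1. Eliminates M7 inverted output.
Only M1 inverted output is consistent with every test.

M1 inverted output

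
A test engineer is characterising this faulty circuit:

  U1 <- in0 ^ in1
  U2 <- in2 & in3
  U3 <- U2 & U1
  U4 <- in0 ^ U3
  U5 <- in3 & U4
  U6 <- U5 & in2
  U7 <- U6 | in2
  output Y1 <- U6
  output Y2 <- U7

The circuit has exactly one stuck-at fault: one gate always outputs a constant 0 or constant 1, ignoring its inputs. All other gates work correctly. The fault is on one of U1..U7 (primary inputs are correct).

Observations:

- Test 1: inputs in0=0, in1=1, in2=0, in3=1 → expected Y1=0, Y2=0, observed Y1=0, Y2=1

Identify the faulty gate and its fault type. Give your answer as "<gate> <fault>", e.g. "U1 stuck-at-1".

U7 stuck-at-1

Fault-free values for test 1 (in0=0, in1=1, in2=0, in3=1): U1=1, U2=0, U3=0, U4=0, U5=0, U6=0, U7=0, giving Y1=0, Y2=0. Observed Y1=0, Y2=1.
Test 1: faults giving observed Y1=0, Y2=1 are {U7 stuck-at-1}.
Only U7 stuck-at-1 is consistent with every test.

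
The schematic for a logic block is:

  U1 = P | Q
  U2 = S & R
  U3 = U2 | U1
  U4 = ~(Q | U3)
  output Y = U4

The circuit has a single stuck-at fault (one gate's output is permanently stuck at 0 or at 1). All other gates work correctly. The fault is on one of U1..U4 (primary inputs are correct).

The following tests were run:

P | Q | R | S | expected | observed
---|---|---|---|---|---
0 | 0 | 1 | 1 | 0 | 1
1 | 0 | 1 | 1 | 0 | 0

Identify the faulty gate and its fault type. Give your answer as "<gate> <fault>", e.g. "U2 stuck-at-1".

U2 stuck-at-0

Fault-free values for test 1 (P=0, Q=0, R=1, S=1): U1=0, U2=1, U3=1, U4=0, giving Y=0. Observed 1.
Test 1: faults giving observed 1 are {U2 stuck-at-0, U3 stuck-at-0, U4 stuck-at-1}.
Test 2 (P=1, Q=0, R=1, S=1): fault-free U1=1, U2=1, U3=1, U4=0 → 0; observed 0. Eliminates U3 stuck-at-0, U4 stuck-at-1.
Only U2 stuck-at-0 is consistent with every test.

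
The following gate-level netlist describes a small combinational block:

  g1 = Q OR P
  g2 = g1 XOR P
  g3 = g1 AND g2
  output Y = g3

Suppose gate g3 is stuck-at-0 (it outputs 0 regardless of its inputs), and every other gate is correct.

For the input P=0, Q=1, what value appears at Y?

Propagate with g3 forced: g1=1, g2=1, g3=0 [stuck-at-0].
So Y = 0. (Without the fault it would be 1.)

0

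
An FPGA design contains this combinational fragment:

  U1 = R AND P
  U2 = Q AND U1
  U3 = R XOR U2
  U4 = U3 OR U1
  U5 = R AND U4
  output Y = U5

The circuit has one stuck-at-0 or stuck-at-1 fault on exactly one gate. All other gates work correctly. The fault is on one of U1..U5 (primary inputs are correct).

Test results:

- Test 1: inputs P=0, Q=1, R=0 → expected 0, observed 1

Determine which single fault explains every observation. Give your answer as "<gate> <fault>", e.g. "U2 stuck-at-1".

U5 stuck-at-1

Fault-free values for test 1 (P=0, Q=1, R=0): U1=0, U2=0, U3=0, U4=0, U5=0, giving Y=0. Observed 1.
Test 1: faults giving observed 1 are {U5 stuck-at-1}.
Only U5 stuck-at-1 is consistent with every test.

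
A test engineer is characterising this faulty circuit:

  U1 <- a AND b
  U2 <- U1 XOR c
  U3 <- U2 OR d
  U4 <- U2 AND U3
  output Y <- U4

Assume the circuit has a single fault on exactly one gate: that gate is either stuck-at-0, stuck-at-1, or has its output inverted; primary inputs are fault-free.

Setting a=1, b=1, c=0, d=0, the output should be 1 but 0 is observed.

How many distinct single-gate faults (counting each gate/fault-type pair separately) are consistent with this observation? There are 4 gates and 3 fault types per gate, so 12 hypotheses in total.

Fault-free: U1=1, U2=1, U3=1, U4=1 → 1. Observed 0.
  U1 stuck-at-0: output 0 ✓
  U1 stuck-at-1: output 1 ✗
  U1 inverted output: output 0 ✓
  U2 stuck-at-0: output 0 ✓
  U2 stuck-at-1: output 1 ✗
  U2 inverted output: output 0 ✓
  U3 stuck-at-0: output 0 ✓
  U3 stuck-at-1: output 1 ✗
  U3 inverted output: output 0 ✓
  U4 stuck-at-0: output 0 ✓
  U4 stuck-at-1: output 1 ✗
  U4 inverted output: output 0 ✓
Consistent faults: {U1 stuck-at-0, U1 inverted output, U2 stuck-at-0, U2 inverted output, U3 stuck-at-0, U3 inverted output, U4 stuck-at-0, U4 inverted output} — 8 in all.

8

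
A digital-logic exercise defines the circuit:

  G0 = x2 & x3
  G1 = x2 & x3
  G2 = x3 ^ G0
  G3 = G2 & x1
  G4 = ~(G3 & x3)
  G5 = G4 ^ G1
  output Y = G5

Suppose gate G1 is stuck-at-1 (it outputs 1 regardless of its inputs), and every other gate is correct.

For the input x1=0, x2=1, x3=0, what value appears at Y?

Propagate with G1 forced: G0=0, G1=1 [stuck-at-1], G2=0, G3=0, G4=1, G5=0.
So Y = 0. (Without the fault it would be 1.)

0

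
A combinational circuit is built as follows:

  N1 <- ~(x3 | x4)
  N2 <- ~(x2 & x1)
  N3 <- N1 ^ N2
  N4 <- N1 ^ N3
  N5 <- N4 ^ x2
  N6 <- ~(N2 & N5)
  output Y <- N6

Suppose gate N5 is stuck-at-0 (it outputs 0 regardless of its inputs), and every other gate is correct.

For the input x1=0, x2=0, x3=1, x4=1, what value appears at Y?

1

Propagate with N5 forced: N1=0, N2=1, N3=1, N4=1, N5=0 [stuck-at-0], N6=1.
So Y = 1. (Without the fault it would be 0.)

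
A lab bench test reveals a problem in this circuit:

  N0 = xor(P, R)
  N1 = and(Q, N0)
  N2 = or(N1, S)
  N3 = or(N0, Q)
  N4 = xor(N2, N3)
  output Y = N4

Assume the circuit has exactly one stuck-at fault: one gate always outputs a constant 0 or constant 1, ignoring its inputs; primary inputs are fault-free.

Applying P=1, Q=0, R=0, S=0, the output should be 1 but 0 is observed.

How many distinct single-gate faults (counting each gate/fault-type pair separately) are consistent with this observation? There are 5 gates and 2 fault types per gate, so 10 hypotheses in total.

Fault-free: N0=1, N1=0, N2=0, N3=1, N4=1 → 1. Observed 0.
  N0 stuck-at-0: output 0 ✓
  N0 stuck-at-1: output 1 ✗
  N1 stuck-at-0: output 1 ✗
  N1 stuck-at-1: output 0 ✓
  N2 stuck-at-0: output 1 ✗
  N2 stuck-at-1: output 0 ✓
  N3 stuck-at-0: output 0 ✓
  N3 stuck-at-1: output 1 ✗
  N4 stuck-at-0: output 0 ✓
  N4 stuck-at-1: output 1 ✗
Consistent faults: {N0 stuck-at-0, N1 stuck-at-1, N2 stuck-at-1, N3 stuck-at-0, N4 stuck-at-0} — 5 in all.

5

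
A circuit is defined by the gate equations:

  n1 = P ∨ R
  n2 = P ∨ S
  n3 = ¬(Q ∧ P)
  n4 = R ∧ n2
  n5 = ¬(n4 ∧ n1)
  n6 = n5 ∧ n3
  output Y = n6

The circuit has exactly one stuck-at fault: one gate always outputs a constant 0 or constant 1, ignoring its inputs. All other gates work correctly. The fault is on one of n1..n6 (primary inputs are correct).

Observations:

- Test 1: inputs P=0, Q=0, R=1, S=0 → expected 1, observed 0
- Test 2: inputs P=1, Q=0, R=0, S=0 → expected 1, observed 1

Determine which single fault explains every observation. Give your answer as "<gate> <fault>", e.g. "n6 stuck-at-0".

n2 stuck-at-1

Fault-free values for test 1 (P=0, Q=0, R=1, S=0): n1=1, n2=0, n3=1, n4=0, n5=1, n6=1, giving Y=1. Observed 0.
Test 1: faults giving observed 0 are {n2 stuck-at-1, n3 stuck-at-0, n4 stuck-at-1, n5 stuck-at-0, n6 stuck-at-0}.
Test 2 (P=1, Q=0, R=0, S=0): fault-free n1=1, n2=1, n3=1, n4=0, n5=1, n6=1 → 1; observed 1. Eliminates n3 stuck-at-0, n4 stuck-at-1, n5 stuck-at-0, n6 stuck-at-0.
Only n2 stuck-at-1 is consistent with every test.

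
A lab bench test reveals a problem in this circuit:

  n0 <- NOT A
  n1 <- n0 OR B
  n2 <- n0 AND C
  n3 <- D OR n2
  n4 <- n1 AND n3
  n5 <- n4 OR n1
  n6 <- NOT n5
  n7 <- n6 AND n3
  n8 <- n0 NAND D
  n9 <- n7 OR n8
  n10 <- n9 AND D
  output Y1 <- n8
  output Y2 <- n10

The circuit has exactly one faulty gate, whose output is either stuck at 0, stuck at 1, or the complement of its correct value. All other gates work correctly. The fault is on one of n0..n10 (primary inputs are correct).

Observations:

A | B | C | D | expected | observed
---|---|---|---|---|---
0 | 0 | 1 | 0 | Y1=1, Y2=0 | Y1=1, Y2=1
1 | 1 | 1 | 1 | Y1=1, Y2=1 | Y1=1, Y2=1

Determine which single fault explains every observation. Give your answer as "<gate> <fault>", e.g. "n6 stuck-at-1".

n10 stuck-at-1

Fault-free values for test 1 (A=0, B=0, C=1, D=0): n0=1, n1=1, n2=1, n3=1, n4=1, n5=1, n6=0, n7=0, n8=1, n9=1, n10=0, giving Y1=1, Y2=0. Observed Y1=1, Y2=1.
Test 1: faults giving observed Y1=1, Y2=1 are {n10 stuck-at-1, n10 inverted output}.
Test 2 (A=1, B=1, C=1, D=1): fault-free n0=0, n1=1, n2=0, n3=1, n4=1, n5=1, n6=0, n7=0, n8=1, n9=1, n10=1 → Y1=1, Y2=1; observed Y1=1, Y2=1. Eliminates n10 inverted output.
Only n10 stuck-at-1 is consistent with every test.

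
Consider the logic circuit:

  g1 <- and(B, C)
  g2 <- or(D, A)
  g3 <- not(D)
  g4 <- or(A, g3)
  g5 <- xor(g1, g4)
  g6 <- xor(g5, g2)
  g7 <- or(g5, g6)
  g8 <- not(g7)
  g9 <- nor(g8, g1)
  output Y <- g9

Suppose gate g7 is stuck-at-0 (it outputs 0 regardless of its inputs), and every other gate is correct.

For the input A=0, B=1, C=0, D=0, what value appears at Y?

0

Propagate with g7 forced: g1=0, g2=0, g3=1, g4=1, g5=1, g6=1, g7=0 [stuck-at-0], g8=1, g9=0.
So Y = 0. (Without the fault it would be 1.)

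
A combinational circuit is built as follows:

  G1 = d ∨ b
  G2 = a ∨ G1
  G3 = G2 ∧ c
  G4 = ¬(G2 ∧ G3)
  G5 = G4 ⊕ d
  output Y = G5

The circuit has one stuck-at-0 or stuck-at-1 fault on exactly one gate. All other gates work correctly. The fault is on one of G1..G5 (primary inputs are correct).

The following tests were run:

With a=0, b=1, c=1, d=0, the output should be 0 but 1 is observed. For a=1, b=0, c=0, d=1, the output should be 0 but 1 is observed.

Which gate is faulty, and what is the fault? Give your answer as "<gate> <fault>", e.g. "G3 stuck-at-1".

G5 stuck-at-1

Fault-free values for test 1 (a=0, b=1, c=1, d=0): G1=1, G2=1, G3=1, G4=0, G5=0, giving Y=0. Observed 1.
Test 1: faults giving observed 1 are {G1 stuck-at-0, G2 stuck-at-0, G3 stuck-at-0, G4 stuck-at-1, G5 stuck-at-1}.
Test 2 (a=1, b=0, c=0, d=1): fault-free G1=1, G2=1, G3=0, G4=1, G5=0 → 0; observed 1. Eliminates G1 stuck-at-0, G2 stuck-at-0, G3 stuck-at-0, G4 stuck-at-1.
Only G5 stuck-at-1 is consistent with every test.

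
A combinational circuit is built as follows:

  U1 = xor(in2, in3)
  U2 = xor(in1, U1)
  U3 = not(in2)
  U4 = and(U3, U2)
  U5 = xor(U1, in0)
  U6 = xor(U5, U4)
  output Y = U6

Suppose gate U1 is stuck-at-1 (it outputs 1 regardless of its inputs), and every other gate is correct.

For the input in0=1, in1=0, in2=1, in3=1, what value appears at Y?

Propagate with U1 forced: U1=1 [stuck-at-1], U2=1, U3=0, U4=0, U5=0, U6=0.
So Y = 0. (Without the fault it would be 1.)

0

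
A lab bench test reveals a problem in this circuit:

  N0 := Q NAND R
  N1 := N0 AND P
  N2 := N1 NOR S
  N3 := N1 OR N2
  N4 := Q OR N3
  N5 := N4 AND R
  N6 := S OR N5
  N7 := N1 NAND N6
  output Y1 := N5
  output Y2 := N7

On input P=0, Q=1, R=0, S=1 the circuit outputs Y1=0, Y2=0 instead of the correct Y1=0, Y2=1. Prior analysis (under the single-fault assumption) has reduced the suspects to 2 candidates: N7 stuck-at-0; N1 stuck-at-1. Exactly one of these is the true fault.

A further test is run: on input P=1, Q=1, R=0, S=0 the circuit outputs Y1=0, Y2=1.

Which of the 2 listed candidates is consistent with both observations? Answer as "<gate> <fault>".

Evaluate each candidate on input P=1, Q=1, R=0, S=0:
  N7 stuck-at-0: N0=1, N1=1, N2=0, N3=1, N4=1, N5=0, N6=0, N7=0 [stuck-at-0] → Y1=0, Y2=0 — eliminated
  N1 stuck-at-1: N0=1, N1=1 [stuck-at-1], N2=0, N3=1, N4=1, N5=0, N6=0, N7=1 → Y1=0, Y2=1 — matches
Only N1 stuck-at-1 reproduces the observed Y1=0, Y2=1.

N1 stuck-at-1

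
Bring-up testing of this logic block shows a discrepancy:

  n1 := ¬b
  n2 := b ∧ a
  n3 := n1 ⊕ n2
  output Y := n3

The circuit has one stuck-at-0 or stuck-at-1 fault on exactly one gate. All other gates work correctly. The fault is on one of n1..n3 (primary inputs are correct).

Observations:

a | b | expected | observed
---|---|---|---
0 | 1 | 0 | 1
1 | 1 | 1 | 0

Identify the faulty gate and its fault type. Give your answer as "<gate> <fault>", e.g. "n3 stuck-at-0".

n1 stuck-at-1

Fault-free values for test 1 (a=0, b=1): n1=0, n2=0, n3=0, giving Y=0. Observed 1.
Test 1: faults giving observed 1 are {n1 stuck-at-1, n2 stuck-at-1, n3 stuck-at-1}.
Test 2 (a=1, b=1): fault-free n1=0, n2=1, n3=1 → 1; observed 0. Eliminates n2 stuck-at-1, n3 stuck-at-1.
Only n1 stuck-at-1 is consistent with every test.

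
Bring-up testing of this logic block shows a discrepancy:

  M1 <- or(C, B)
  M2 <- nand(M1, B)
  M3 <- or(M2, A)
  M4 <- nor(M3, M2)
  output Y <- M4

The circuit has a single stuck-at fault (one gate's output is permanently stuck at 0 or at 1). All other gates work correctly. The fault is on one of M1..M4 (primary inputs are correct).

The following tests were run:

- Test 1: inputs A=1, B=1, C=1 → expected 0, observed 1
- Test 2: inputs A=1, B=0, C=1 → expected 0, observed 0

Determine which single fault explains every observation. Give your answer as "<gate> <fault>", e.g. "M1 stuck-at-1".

Fault-free values for test 1 (A=1, B=1, C=1): M1=1, M2=0, M3=1, M4=0, giving Y=0. Observed 1.
Test 1: faults giving observed 1 are {M3 stuck-at-0, M4 stuck-at-1}.
Test 2 (A=1, B=0, C=1): fault-free M1=1, M2=1, M3=1, M4=0 → 0; observed 0. Eliminates M4 stuck-at-1.
Only M3 stuck-at-0 is consistent with every test.

M3 stuck-at-0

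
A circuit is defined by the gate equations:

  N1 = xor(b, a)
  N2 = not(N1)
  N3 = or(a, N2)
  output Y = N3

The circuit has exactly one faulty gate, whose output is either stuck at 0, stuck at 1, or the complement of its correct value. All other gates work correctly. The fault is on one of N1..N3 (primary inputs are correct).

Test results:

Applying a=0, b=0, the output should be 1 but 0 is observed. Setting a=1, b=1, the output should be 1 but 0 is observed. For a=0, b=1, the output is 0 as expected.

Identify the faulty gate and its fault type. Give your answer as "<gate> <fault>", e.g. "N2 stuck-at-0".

N3 stuck-at-0

Fault-free values for test 1 (a=0, b=0): N1=0, N2=1, N3=1, giving Y=1. Observed 0.
Test 1: faults giving observed 0 are {N1 stuck-at-1, N1 inverted output, N2 stuck-at-0, N2 inverted output, N3 stuck-at-0, N3 inverted output}.
Test 2 (a=1, b=1): fault-free N1=0, N2=1, N3=1 → 1; observed 0. Eliminates N1 stuck-at-1, N1 inverted output, N2 stuck-at-0, N2 inverted output.
Test 3 (a=0, b=1): fault-free N1=1, N2=0, N3=0 → 0; observed 0. Eliminates N3 inverted output.
Only N3 stuck-at-0 is consistent with every test.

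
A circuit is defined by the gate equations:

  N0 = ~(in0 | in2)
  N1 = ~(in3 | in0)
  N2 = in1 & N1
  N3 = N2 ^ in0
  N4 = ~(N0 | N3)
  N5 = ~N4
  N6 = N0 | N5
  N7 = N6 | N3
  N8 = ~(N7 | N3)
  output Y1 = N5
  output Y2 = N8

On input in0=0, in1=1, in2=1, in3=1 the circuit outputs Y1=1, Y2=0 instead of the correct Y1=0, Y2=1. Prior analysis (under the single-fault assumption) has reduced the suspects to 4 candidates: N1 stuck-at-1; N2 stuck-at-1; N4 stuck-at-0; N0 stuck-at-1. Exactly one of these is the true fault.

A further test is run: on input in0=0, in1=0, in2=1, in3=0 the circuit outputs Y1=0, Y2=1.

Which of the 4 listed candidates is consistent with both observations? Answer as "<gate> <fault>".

N1 stuck-at-1

Evaluate each candidate on input in0=0, in1=0, in2=1, in3=0:
  N1 stuck-at-1: N0=0, N1=1 [stuck-at-1], N2=0, N3=0, N4=1, N5=0, N6=0, N7=0, N8=1 → Y1=0, Y2=1 — matches
  N2 stuck-at-1: N0=0, N1=1, N2=1 [stuck-at-1], N3=1, N4=0, N5=1, N6=1, N7=1, N8=0 → Y1=1, Y2=0 — eliminated
  N4 stuck-at-0: N0=0, N1=1, N2=0, N3=0, N4=0 [stuck-at-0], N5=1, N6=1, N7=1, N8=0 → Y1=1, Y2=0 — eliminated
  N0 stuck-at-1: N0=1 [stuck-at-1], N1=1, N2=0, N3=0, N4=0, N5=1, N6=1, N7=1, N8=0 → Y1=1, Y2=0 — eliminated
Only N1 stuck-at-1 reproduces the observed Y1=0, Y2=1.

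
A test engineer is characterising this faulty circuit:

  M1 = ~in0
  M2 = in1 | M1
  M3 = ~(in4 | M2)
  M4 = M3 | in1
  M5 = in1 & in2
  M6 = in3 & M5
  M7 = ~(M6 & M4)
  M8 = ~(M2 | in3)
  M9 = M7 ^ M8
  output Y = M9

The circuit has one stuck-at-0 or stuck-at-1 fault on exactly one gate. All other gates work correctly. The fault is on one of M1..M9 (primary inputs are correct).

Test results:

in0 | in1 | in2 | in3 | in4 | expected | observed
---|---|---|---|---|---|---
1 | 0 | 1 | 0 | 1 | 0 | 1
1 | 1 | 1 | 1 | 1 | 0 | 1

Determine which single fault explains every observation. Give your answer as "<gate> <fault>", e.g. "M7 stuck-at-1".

Fault-free values for test 1 (in0=1, in1=0, in2=1, in3=0, in4=1): M1=0, M2=0, M3=0, M4=0, M5=0, M6=0, M7=1, M8=1, M9=0, giving Y=0. Observed 1.
Test 1: faults giving observed 1 are {M1 stuck-at-1, M2 stuck-at-1, M7 stuck-at-0, M8 stuck-at-0, M9 stuck-at-1}.
Test 2 (in0=1, in1=1, in2=1, in3=1, in4=1): fault-free M1=0, M2=1, M3=0, M4=1, M5=1, M6=1, M7=0, M8=0, M9=0 → 0; observed 1. Eliminates M1 stuck-at-1, M2 stuck-at-1, M7 stuck-at-0, M8 stuck-at-0.
Only M9 stuck-at-1 is consistent with every test.

M9 stuck-at-1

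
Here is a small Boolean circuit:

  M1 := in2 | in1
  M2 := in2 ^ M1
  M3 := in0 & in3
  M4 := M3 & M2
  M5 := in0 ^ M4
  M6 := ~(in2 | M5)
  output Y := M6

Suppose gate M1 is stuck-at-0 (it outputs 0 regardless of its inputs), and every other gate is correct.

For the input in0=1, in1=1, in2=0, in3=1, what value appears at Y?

0

Propagate with M1 forced: M1=0 [stuck-at-0], M2=0, M3=1, M4=0, M5=1, M6=0.
So Y = 0. (Without the fault it would be 1.)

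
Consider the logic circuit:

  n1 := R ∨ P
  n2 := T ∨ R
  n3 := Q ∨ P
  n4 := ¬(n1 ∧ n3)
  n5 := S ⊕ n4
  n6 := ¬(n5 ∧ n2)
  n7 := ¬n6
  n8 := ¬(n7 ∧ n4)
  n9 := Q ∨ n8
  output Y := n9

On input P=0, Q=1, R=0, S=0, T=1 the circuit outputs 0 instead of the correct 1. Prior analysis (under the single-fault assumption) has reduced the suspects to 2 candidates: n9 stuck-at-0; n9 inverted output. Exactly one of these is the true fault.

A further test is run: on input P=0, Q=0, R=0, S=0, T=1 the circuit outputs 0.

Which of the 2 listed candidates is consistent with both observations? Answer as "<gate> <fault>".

n9 stuck-at-0

Evaluate each candidate on input P=0, Q=0, R=0, S=0, T=1:
  n9 stuck-at-0: n1=0, n2=1, n3=0, n4=1, n5=1, n6=0, n7=1, n8=0, n9=0 [stuck-at-0] → 0 — matches
  n9 inverted output: n1=0, n2=1, n3=0, n4=1, n5=1, n6=0, n7=1, n8=0, n9=1 [inverted output] → 1 — eliminated
Only n9 stuck-at-0 reproduces the observed 0.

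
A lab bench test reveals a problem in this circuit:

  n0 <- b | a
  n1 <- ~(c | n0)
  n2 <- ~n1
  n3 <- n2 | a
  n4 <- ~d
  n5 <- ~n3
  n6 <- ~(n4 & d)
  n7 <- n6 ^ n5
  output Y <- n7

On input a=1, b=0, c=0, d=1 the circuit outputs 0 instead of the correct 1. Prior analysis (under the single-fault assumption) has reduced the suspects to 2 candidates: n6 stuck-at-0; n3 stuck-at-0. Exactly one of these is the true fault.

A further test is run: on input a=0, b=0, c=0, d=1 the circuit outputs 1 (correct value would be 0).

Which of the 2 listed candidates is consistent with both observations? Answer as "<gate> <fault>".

n6 stuck-at-0

Evaluate each candidate on input a=0, b=0, c=0, d=1:
  n6 stuck-at-0: n0=0, n1=1, n2=0, n3=0, n4=0, n5=1, n6=0 [stuck-at-0], n7=1 → 1 — matches
  n3 stuck-at-0: n0=0, n1=1, n2=0, n3=0 [stuck-at-0], n4=0, n5=1, n6=1, n7=0 → 0 — eliminated
Only n6 stuck-at-0 reproduces the observed 1.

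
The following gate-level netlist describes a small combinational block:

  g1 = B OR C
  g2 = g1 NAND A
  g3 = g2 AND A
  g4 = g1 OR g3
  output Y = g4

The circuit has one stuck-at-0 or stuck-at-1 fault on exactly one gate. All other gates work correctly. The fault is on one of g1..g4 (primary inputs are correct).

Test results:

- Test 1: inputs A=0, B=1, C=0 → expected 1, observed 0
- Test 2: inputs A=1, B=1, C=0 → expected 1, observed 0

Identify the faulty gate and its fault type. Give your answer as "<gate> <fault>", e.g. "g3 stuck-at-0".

g4 stuck-at-0

Fault-free values for test 1 (A=0, B=1, C=0): g1=1, g2=1, g3=0, g4=1, giving Y=1. Observed 0.
Test 1: faults giving observed 0 are {g1 stuck-at-0, g4 stuck-at-0}.
Test 2 (A=1, B=1, C=0): fault-free g1=1, g2=0, g3=0, g4=1 → 1; observed 0. Eliminates g1 stuck-at-0.
Only g4 stuck-at-0 is consistent with every test.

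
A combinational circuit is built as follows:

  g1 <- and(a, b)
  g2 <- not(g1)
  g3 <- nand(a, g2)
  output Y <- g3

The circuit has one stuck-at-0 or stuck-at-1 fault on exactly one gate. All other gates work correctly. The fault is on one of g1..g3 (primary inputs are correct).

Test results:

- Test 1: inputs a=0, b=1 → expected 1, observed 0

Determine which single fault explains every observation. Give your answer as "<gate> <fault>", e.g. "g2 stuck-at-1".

Fault-free values for test 1 (a=0, b=1): g1=0, g2=1, g3=1, giving Y=1. Observed 0.
Test 1: faults giving observed 0 are {g3 stuck-at-0}.
Only g3 stuck-at-0 is consistent with every test.

g3 stuck-at-0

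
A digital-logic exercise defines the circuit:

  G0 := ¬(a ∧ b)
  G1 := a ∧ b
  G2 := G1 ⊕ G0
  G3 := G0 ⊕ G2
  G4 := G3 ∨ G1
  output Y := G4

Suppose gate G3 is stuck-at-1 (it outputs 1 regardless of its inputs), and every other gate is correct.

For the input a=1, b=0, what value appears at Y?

Propagate with G3 forced: G0=1, G1=0, G2=1, G3=1 [stuck-at-1], G4=1.
So Y = 1. (Without the fault it would be 0.)

1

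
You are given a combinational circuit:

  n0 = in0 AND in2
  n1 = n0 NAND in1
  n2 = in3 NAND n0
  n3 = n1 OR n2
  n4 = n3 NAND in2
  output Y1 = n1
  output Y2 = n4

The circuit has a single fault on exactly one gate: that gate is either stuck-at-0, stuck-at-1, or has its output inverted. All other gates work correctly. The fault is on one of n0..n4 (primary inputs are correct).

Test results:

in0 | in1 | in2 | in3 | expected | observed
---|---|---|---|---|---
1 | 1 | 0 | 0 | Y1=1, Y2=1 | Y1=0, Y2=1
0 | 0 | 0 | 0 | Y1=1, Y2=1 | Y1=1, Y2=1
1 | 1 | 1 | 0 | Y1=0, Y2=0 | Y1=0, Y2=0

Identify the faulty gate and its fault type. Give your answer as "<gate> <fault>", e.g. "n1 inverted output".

Fault-free values for test 1 (in0=1, in1=1, in2=0, in3=0): n0=0, n1=1, n2=1, n3=1, n4=1, giving Y1=1, Y2=1. Observed Y1=0, Y2=1.
Test 1: faults giving observed Y1=0, Y2=1 are {n0 stuck-at-1, n0 inverted output, n1 stuck-at-0, n1 inverted output}.
Test 2 (in0=0, in1=0, in2=0, in3=0): fault-free n0=0, n1=1, n2=1, n3=1, n4=1 → Y1=1, Y2=1; observed Y1=1, Y2=1. Eliminates n1 stuck-at-0, n1 inverted output.
Test 3 (in0=1, in1=1, in2=1, in3=0): fault-free n0=1, n1=0, n2=1, n3=1, n4=0 → Y1=0, Y2=0; observed Y1=0, Y2=0. Eliminates n0 inverted output.
Only n0 stuck-at-1 is consistent with every test.

n0 stuck-at-1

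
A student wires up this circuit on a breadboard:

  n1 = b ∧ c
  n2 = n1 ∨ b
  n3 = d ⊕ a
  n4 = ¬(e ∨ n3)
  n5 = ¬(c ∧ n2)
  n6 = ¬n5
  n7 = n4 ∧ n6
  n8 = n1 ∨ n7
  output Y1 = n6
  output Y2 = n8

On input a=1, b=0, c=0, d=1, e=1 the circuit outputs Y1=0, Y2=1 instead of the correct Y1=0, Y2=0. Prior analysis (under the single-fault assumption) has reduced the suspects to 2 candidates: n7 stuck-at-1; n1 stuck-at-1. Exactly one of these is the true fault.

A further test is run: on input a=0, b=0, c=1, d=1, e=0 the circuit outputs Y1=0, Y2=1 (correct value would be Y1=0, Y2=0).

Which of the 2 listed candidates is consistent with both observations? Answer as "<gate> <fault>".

Evaluate each candidate on input a=0, b=0, c=1, d=1, e=0:
  n7 stuck-at-1: n1=0, n2=0, n3=1, n4=0, n5=1, n6=0, n7=1 [stuck-at-1], n8=1 → Y1=0, Y2=1 — matches
  n1 stuck-at-1: n1=1 [stuck-at-1], n2=1, n3=1, n4=0, n5=0, n6=1, n7=0, n8=1 → Y1=1, Y2=1 — eliminated
Only n7 stuck-at-1 reproduces the observed Y1=0, Y2=1.

n7 stuck-at-1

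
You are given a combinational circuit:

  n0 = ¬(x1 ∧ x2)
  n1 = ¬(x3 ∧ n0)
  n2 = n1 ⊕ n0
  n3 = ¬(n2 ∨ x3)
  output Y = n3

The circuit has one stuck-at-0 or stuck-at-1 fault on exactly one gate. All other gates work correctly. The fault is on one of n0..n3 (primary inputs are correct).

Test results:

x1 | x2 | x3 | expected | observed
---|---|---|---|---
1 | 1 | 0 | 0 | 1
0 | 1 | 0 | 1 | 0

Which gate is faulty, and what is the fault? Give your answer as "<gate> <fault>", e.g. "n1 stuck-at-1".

Fault-free values for test 1 (x1=1, x2=1, x3=0): n0=0, n1=1, n2=1, n3=0, giving Y=0. Observed 1.
Test 1: faults giving observed 1 are {n0 stuck-at-1, n1 stuck-at-0, n2 stuck-at-0, n3 stuck-at-1}.
Test 2 (x1=0, x2=1, x3=0): fault-free n0=1, n1=1, n2=0, n3=1 → 1; observed 0. Eliminates n0 stuck-at-1, n2 stuck-at-0, n3 stuck-at-1.
Only n1 stuck-at-0 is consistent with every test.

n1 stuck-at-0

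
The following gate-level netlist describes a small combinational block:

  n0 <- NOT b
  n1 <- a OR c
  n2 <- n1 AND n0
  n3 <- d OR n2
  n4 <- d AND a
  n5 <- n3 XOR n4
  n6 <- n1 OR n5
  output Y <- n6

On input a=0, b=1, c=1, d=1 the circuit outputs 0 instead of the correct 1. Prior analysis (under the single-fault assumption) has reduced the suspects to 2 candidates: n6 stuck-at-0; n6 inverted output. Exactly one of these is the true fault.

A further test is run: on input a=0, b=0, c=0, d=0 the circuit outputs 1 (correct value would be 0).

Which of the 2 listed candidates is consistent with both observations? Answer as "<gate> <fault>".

n6 inverted output

Evaluate each candidate on input a=0, b=0, c=0, d=0:
  n6 stuck-at-0: n0=1, n1=0, n2=0, n3=0, n4=0, n5=0, n6=0 [stuck-at-0] → 0 — eliminated
  n6 inverted output: n0=1, n1=0, n2=0, n3=0, n4=0, n5=0, n6=1 [inverted output] → 1 — matches
Only n6 inverted output reproduces the observed 1.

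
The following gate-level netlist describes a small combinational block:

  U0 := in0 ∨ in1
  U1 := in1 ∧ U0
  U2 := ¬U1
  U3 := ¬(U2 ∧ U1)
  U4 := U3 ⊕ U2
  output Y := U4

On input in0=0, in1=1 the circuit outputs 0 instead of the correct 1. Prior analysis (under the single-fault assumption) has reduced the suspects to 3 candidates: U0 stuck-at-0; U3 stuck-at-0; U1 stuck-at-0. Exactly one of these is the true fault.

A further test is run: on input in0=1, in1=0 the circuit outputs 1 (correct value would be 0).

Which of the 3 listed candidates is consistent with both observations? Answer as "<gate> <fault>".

U3 stuck-at-0

Evaluate each candidate on input in0=1, in1=0:
  U0 stuck-at-0: U0=0 [stuck-at-0], U1=0, U2=1, U3=1, U4=0 → 0 — eliminated
  U3 stuck-at-0: U0=1, U1=0, U2=1, U3=0 [stuck-at-0], U4=1 → 1 — matches
  U1 stuck-at-0: U0=1, U1=0 [stuck-at-0], U2=1, U3=1, U4=0 → 0 — eliminated
Only U3 stuck-at-0 reproduces the observed 1.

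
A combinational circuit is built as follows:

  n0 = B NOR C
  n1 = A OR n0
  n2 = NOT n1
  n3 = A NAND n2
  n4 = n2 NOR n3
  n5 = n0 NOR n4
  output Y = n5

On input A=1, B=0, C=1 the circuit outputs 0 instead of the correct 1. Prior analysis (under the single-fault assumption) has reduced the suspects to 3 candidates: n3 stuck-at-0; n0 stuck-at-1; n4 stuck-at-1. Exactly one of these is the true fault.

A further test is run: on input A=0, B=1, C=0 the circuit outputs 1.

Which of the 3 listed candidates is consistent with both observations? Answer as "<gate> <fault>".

Evaluate each candidate on input A=0, B=1, C=0:
  n3 stuck-at-0: n0=0, n1=0, n2=1, n3=0 [stuck-at-0], n4=0, n5=1 → 1 — matches
  n0 stuck-at-1: n0=1 [stuck-at-1], n1=1, n2=0, n3=1, n4=0, n5=0 → 0 — eliminated
  n4 stuck-at-1: n0=0, n1=0, n2=1, n3=1, n4=1 [stuck-at-1], n5=0 → 0 — eliminated
Only n3 stuck-at-0 reproduces the observed 1.

n3 stuck-at-0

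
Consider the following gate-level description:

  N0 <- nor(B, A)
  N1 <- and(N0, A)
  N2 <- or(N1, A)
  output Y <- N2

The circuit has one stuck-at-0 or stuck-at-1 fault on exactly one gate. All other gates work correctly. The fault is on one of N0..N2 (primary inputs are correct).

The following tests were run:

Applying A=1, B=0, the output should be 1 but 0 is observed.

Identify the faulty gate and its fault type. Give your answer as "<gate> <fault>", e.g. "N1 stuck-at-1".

N2 stuck-at-0

Fault-free values for test 1 (A=1, B=0): N0=0, N1=0, N2=1, giving Y=1. Observed 0.
Test 1: faults giving observed 0 are {N2 stuck-at-0}.
Only N2 stuck-at-0 is consistent with every test.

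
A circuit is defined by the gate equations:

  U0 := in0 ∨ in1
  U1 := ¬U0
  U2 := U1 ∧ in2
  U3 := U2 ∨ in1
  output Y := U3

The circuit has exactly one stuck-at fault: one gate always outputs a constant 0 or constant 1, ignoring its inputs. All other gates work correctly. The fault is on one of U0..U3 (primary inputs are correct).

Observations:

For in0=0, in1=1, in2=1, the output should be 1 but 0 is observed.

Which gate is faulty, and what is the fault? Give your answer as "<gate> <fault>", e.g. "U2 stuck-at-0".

Fault-free values for test 1 (in0=0, in1=1, in2=1): U0=1, U1=0, U2=0, U3=1, giving Y=1. Observed 0.
Test 1: faults giving observed 0 are {U3 stuck-at-0}.
Only U3 stuck-at-0 is consistent with every test.

U3 stuck-at-0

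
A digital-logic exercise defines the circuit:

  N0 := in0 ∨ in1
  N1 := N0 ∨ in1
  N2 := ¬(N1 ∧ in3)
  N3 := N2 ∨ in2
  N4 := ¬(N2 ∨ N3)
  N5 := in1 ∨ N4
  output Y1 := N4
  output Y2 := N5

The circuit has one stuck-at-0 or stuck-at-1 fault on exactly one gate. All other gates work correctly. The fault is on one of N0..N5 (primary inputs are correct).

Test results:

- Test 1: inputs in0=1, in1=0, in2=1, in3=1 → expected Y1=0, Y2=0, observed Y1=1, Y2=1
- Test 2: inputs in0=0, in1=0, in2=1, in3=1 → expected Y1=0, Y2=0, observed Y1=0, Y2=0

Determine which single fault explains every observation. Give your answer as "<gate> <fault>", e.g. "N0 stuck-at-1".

Fault-free values for test 1 (in0=1, in1=0, in2=1, in3=1): N0=1, N1=1, N2=0, N3=1, N4=0, N5=0, giving Y1=0, Y2=0. Observed Y1=1, Y2=1.
Test 1: faults giving observed Y1=1, Y2=1 are {N3 stuck-at-0, N4 stuck-at-1}.
Test 2 (in0=0, in1=0, in2=1, in3=1): fault-free N0=0, N1=0, N2=1, N3=1, N4=0, N5=0 → Y1=0, Y2=0; observed Y1=0, Y2=0. Eliminates N4 stuck-at-1.
Only N3 stuck-at-0 is consistent with every test.

N3 stuck-at-0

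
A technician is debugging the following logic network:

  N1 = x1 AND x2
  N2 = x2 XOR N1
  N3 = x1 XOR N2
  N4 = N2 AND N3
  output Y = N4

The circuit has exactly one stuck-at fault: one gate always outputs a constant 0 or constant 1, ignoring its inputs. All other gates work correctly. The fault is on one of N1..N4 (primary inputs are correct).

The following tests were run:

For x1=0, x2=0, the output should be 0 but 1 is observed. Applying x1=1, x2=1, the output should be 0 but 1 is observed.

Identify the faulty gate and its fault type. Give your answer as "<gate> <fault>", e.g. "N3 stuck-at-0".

N4 stuck-at-1

Fault-free values for test 1 (x1=0, x2=0): N1=0, N2=0, N3=0, N4=0, giving Y=0. Observed 1.
Test 1: faults giving observed 1 are {N1 stuck-at-1, N2 stuck-at-1, N4 stuck-at-1}.
Test 2 (x1=1, x2=1): fault-free N1=1, N2=0, N3=1, N4=0 → 0; observed 1. Eliminates N1 stuck-at-1, N2 stuck-at-1.
Only N4 stuck-at-1 is consistent with every test.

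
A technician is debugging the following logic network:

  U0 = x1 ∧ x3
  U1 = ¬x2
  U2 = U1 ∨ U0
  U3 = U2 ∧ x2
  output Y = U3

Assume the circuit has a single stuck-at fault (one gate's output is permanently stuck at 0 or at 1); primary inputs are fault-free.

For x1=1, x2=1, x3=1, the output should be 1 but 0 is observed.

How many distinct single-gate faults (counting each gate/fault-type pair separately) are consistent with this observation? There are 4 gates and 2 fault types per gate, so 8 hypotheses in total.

3

Fault-free: U0=1, U1=0, U2=1, U3=1 → 1. Observed 0.
  U0 stuck-at-0: output 0 ✓
  U0 stuck-at-1: output 1 ✗
  U1 stuck-at-0: output 1 ✗
  U1 stuck-at-1: output 1 ✗
  U2 stuck-at-0: output 0 ✓
  U2 stuck-at-1: output 1 ✗
  U3 stuck-at-0: output 0 ✓
  U3 stuck-at-1: output 1 ✗
Consistent faults: {U0 stuck-at-0, U2 stuck-at-0, U3 stuck-at-0} — 3 in all.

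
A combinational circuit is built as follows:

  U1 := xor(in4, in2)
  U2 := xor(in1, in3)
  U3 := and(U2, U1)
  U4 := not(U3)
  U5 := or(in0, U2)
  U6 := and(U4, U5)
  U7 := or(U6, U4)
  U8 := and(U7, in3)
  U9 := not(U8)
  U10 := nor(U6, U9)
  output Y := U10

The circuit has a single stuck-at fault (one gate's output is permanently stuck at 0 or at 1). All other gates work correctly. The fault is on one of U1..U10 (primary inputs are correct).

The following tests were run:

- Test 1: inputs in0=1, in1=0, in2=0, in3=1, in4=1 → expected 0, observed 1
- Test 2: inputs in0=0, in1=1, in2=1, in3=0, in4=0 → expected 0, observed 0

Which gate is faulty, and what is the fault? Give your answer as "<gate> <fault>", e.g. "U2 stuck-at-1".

Fault-free values for test 1 (in0=1, in1=0, in2=0, in3=1, in4=1): U1=1, U2=1, U3=1, U4=0, U5=1, U6=0, U7=0, U8=0, U9=1, U10=0, giving Y=0. Observed 1.
Test 1: faults giving observed 1 are {U7 stuck-at-1, U8 stuck-at-1, U9 stuck-at-0, U10 stuck-at-1}.
Test 2 (in0=0, in1=1, in2=1, in3=0, in4=0): fault-free U1=1, U2=1, U3=1, U4=0, U5=1, U6=0, U7=0, U8=0, U9=1, U10=0 → 0; observed 0. Eliminates U8 stuck-at-1, U9 stuck-at-0, U10 stuck-at-1.
Only U7 stuck-at-1 is consistent with every test.

U7 stuck-at-1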